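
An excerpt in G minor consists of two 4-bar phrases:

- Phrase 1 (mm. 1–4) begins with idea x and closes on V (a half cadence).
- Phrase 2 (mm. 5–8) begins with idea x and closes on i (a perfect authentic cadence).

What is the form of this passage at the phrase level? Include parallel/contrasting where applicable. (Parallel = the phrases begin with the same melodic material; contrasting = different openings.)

Phrase 1 ends with a half cadence (weaker) and phrase 2 with a perfect authentic cadence (stronger): antecedent + consequent = a period.
The two phrases open with the same material (x / x), so the period is parallel.

parallel period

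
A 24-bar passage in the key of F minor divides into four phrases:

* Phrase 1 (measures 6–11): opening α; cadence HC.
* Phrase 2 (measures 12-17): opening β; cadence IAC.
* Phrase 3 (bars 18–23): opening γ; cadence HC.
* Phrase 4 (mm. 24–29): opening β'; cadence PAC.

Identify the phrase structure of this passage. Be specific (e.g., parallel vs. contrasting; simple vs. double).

Four phrases in two halves: the first half (measures 6–17) ends with an imperfect authentic cadence, the second (mm. 18–29) with a perfect authentic cadence — a large antecedent–consequent pair, i.e. a double period.
Phrase 3 begins with different material from phrase 1, making it contrasting.

contrasting double period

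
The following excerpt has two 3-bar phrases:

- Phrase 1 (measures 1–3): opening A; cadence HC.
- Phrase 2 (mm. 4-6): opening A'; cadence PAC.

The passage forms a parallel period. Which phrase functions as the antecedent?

phrase 1

The phrase ending with the weaker cadence (half cadence) is the antecedent; the one ending more conclusively (perfect authentic cadence) is the consequent. The antecedent is phrase 1.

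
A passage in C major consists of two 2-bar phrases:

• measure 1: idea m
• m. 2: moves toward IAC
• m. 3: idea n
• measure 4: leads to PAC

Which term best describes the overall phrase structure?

contrasting period

Phrase 1 ends with an imperfect authentic cadence (weaker) and phrase 2 with a perfect authentic cadence (stronger): antecedent + consequent = a period.
The two phrases open with different material (m / n), so the period is contrasting.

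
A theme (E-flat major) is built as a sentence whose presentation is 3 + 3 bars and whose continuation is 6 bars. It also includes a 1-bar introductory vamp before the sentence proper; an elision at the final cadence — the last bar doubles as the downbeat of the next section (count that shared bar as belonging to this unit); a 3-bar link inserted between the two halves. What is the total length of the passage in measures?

16 measures

Basic sentence: 3 + 3 + 6 = 12 bars.
12 (basic form) + 1 (introduction) + 3 (link) = 16.
The elision shares a bar with the next section but does not change this unit's count.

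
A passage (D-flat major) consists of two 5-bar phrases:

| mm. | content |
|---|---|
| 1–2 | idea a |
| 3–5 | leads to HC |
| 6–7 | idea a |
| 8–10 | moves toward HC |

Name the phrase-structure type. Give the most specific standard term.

Both phrases have the same opening (a) and the same cadence (half cadence): the second is a restatement, not a consequent, so this is a repeated phrase rather than a period.

repeated phrase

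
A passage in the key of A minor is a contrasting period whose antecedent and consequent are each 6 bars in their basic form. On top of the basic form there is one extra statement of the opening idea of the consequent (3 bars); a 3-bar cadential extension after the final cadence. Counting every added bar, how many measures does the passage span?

Basic contrasting period: 6 + 6 = 12 bars.
12 (basic form) + 3 (extra statement) + 3 (cadential extension) = 18.

18 measures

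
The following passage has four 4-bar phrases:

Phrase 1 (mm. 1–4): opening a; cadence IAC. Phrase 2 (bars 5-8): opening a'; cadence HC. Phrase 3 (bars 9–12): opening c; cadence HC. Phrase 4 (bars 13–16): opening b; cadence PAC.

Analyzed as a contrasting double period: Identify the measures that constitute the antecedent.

measures 1–8

In a double period the four phrases pair into a large antecedent (phrases 1–2, ending half cadence) and a large consequent (phrases 3–4, ending perfect authentic cadence). The antecedent spans measures 1-8.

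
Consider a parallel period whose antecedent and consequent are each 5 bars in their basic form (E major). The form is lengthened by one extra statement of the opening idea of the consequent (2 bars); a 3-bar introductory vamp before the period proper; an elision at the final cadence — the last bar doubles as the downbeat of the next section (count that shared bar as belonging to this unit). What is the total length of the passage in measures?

15 measures

Basic parallel period: 5 + 5 = 10 bars.
10 (basic form) + 2 (extra statement) + 3 (introduction) = 15.
The elision shares a bar with the next section but does not change this unit's count.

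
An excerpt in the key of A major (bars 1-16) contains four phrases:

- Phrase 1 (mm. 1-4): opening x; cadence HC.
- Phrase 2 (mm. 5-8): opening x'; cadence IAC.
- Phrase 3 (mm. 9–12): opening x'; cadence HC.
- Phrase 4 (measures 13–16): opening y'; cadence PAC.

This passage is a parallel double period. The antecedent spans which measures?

measures 1–8

In a double period the four phrases pair into a large antecedent (phrases 1–2, ending imperfect authentic cadence) and a large consequent (phrases 3–4, ending perfect authentic cadence). The antecedent spans mm. 1–8.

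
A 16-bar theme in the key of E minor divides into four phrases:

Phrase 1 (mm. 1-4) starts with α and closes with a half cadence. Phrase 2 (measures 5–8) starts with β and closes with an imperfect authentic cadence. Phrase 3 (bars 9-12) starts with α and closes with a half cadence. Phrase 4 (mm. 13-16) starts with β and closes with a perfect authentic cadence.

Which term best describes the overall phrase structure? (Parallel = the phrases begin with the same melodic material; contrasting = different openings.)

parallel double period

Four phrases in two halves: the first half (measures 1-8) ends with an imperfect authentic cadence, the second (mm. 9–16) with a perfect authentic cadence — a large antecedent–consequent pair, i.e. a double period.
Phrase 3 begins with the same material as phrase 1, making it parallel.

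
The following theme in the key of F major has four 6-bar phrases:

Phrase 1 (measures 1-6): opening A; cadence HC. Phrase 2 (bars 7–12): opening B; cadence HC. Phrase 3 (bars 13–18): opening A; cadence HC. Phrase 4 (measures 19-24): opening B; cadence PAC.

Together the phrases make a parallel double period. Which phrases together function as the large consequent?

In a double period the first pair of phrases (ending half cadence) is the large antecedent and the second pair (ending perfect authentic cadence) is the large consequent; the consequent is phrases 3 and 4.

phrases 3 and 4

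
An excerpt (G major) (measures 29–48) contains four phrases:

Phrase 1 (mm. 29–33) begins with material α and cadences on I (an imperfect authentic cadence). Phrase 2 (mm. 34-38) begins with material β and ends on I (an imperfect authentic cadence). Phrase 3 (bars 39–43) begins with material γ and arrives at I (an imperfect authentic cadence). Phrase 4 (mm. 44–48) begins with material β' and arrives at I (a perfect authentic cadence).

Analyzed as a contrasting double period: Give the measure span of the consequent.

measures 39–48

In a double period the four phrases pair into a large antecedent (phrases 1–2, ending imperfect authentic cadence) and a large consequent (phrases 3–4, ending perfect authentic cadence). The consequent spans bars 39–48.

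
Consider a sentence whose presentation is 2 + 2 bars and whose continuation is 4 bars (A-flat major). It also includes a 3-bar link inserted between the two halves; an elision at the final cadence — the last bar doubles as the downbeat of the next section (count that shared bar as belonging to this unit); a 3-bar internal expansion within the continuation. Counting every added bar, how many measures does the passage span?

14 measures

Basic sentence: 2 + 2 + 4 = 8 bars.
8 (basic form) + 3 (link) + 3 (internal expansion) = 14.
The elision shares a bar with the next section but does not change this unit's count.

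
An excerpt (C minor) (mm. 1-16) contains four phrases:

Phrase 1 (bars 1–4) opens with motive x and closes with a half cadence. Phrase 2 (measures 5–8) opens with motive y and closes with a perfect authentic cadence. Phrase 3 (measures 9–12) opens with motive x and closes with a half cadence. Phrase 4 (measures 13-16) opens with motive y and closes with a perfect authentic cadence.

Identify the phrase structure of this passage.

The cadence pattern HC–PAC–HC–PAC is weak–strong twice, and phrases 3–4 restate phrases 1–2: a period heard twice, not a double period (which would end weakly at phrase 2).

repeated period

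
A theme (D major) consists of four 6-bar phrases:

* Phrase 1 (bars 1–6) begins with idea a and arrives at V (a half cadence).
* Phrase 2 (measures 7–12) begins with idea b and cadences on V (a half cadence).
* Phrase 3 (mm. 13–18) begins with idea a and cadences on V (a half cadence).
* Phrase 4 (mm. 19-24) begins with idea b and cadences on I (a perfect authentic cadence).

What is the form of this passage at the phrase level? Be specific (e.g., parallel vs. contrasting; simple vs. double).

parallel double period

Four phrases in two halves: the first half (measures 1-12) ends with a half cadence, the second (mm. 13–24) with a perfect authentic cadence — a large antecedent–consequent pair, i.e. a double period.
Phrase 3 begins with the same material as phrase 1, making it parallel.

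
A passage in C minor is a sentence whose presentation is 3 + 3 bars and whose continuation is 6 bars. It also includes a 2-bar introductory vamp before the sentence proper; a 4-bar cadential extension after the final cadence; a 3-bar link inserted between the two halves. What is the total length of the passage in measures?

21 measures

Basic sentence: 3 + 3 + 6 = 12 bars.
12 (basic form) + 2 (introduction) + 4 (cadential extension) + 3 (link) = 21.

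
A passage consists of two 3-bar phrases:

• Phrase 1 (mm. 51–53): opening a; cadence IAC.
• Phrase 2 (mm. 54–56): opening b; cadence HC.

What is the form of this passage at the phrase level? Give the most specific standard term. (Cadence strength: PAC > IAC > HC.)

phrase group

The second phrase closes with a half cadence, which is not stronger than the first phrase's imperfect authentic cadence; without a weak→strong cadential pair there is no antecedent–consequent relationship, so this is a phrase group rather than a period.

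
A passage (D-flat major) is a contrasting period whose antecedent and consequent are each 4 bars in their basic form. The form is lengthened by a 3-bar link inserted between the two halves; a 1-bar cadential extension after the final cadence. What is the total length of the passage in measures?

12 measures

Basic contrasting period: 4 + 4 = 8 bars.
8 (basic form) + 3 (link) + 1 (cadential extension) = 12.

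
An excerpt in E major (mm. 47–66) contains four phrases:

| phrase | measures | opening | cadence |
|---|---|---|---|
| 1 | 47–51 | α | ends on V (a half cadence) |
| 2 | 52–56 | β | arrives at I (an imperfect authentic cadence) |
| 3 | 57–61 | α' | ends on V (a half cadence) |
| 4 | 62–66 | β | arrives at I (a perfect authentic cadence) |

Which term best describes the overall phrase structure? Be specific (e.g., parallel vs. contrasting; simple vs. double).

Four phrases in two halves: the first half (measures 47–56) ends with an imperfect authentic cadence, the second (mm. 57–66) with a perfect authentic cadence — a large antecedent–consequent pair, i.e. a double period.
Phrase 3 begins with the same material as phrase 1, making it parallel.

parallel double period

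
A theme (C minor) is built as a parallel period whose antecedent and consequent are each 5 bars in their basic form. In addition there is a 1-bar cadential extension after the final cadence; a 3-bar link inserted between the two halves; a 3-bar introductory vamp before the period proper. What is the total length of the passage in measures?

Basic parallel period: 5 + 5 = 10 bars.
10 (basic form) + 1 (cadential extension) + 3 (link) + 3 (introduction) = 17.

17 measures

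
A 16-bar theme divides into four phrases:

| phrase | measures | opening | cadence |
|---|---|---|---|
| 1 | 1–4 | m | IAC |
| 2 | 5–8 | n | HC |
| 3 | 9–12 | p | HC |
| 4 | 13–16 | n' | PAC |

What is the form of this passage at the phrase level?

contrasting double period

Four phrases in two halves: the first half (mm. 1–8) ends with a half cadence, the second (bars 9–16) with a perfect authentic cadence — a large antecedent–consequent pair, i.e. a double period.
Phrase 3 begins with different material from phrase 1, making it contrasting.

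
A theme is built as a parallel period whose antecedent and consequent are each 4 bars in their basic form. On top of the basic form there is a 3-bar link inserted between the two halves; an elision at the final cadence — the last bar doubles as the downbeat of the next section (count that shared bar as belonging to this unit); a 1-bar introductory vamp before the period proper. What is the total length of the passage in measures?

12 measures

Basic parallel period: 4 + 4 = 8 bars.
8 (basic form) + 3 (link) + 1 (introduction) = 12.
The elision shares a bar with the next section but does not change this unit's count.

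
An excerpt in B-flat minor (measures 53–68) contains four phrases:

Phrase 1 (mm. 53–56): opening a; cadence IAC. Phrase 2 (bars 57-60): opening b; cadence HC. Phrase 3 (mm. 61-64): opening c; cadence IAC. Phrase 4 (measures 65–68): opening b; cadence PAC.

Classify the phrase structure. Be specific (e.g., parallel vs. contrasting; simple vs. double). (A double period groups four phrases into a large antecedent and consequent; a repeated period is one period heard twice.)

Four phrases in two halves: the first half (bars 53–60) ends with a half cadence, the second (measures 61–68) with a perfect authentic cadence — a large antecedent–consequent pair, i.e. a double period.
Phrase 3 begins with different material from phrase 1, making it contrasting.

contrasting double period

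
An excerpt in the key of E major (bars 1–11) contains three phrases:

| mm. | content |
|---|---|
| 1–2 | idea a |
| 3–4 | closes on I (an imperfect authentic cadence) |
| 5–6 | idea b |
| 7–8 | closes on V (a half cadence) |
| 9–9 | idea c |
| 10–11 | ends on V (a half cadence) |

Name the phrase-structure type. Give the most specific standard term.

phrase group

The final phrase closes with a half cadence, which is not stronger than the preceding half cadence; the 3 phrases lack an overall antecedent–consequent design and so form a phrase group.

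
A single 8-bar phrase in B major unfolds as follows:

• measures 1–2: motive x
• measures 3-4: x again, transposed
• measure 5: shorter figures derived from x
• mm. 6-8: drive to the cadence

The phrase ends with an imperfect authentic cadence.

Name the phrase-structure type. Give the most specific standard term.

sentence

Basic idea (measures 1–2) + its repetition (mm. 3-4) form the presentation; fragmentation and cadence (measures 5–8) form the continuation — the 8-bar whole is a sentence.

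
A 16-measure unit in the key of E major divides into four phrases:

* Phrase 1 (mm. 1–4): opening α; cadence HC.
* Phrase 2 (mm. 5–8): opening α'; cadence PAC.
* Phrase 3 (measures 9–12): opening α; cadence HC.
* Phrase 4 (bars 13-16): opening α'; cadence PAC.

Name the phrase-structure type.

repeated period

The cadence pattern HC–PAC–HC–PAC is weak–strong twice, and phrases 3–4 restate phrases 1–2: a period heard twice, not a double period (which would end weakly at phrase 2).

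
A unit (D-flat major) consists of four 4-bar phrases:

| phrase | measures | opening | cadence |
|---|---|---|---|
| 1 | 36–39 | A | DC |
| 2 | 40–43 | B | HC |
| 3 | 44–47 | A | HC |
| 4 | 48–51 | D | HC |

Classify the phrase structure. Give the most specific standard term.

Phrase 4 ends with a half cadence, no stronger than phrase 2's half cadence, so the four phrases do not form a double period; nor do phrases 3–4 duplicate 1–2, so it is not a repeated period. With no phrase reaching a conclusive cadence, the passage is a phrase group.

phrase group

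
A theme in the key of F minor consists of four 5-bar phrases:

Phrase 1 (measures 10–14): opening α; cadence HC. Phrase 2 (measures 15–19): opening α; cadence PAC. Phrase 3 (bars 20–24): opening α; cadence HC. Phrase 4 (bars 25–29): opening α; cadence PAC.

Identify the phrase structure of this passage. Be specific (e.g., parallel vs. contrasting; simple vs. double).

repeated period

The cadence pattern HC–PAC–HC–PAC is weak–strong twice, and phrases 3–4 restate phrases 1–2: a period heard twice, not a double period (which would end weakly at phrase 2).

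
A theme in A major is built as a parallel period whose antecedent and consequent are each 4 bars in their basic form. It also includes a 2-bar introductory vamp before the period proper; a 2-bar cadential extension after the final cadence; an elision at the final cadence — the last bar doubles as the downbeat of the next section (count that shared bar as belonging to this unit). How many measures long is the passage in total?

12 measures

Basic parallel period: 4 + 4 = 8 bars.
8 (basic form) + 2 (introduction) + 2 (cadential extension) = 12.
The elision shares a bar with the next section but does not change this unit's count.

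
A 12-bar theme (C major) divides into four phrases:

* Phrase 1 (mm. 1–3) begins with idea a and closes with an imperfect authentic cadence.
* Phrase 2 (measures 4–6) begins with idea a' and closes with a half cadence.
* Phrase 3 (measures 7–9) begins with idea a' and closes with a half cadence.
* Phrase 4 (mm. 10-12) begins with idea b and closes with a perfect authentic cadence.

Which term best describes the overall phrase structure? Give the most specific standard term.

Four phrases in two halves: the first half (mm. 1-6) ends with a half cadence, the second (mm. 7-12) with a perfect authentic cadence — a large antecedent–consequent pair, i.e. a double period.
Phrase 3 begins with the same material as phrase 1, making it parallel.

parallel double period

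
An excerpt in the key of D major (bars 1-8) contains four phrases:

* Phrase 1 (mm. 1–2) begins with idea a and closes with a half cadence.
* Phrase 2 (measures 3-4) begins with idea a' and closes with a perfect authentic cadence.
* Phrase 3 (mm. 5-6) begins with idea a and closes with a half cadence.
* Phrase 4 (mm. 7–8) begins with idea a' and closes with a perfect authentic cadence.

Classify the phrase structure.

repeated period

The cadence pattern HC–PAC–HC–PAC is weak–strong twice, and phrases 3–4 restate phrases 1–2: a period heard twice, not a double period (which would end weakly at phrase 2).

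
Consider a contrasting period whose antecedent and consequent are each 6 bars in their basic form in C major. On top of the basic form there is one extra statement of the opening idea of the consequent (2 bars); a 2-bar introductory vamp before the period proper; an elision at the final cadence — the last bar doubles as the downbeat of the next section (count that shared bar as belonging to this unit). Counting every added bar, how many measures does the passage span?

16 measures

Basic contrasting period: 6 + 6 = 12 bars.
12 (basic form) + 2 (extra statement) + 2 (introduction) = 16.
The elision shares a bar with the next section but does not change this unit's count.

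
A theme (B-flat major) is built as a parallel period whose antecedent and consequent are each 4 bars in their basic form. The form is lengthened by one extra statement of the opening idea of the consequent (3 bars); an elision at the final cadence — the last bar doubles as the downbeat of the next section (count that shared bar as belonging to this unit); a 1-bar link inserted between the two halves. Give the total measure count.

12 measures

Basic parallel period: 4 + 4 = 8 bars.
8 (basic form) + 3 (extra statement) + 1 (link) = 12.
The elision shares a bar with the next section but does not change this unit's count.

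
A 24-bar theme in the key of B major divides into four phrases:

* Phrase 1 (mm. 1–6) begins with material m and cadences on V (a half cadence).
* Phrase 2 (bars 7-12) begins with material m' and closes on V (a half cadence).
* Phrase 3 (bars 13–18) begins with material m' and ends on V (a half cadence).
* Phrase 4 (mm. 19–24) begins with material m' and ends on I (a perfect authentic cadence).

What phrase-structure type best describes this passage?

parallel double period

Four phrases in two halves: the first half (bars 1–12) ends with a half cadence, the second (bars 13–24) with a perfect authentic cadence — a large antecedent–consequent pair, i.e. a double period.
Phrase 3 begins with the same material as phrase 1, making it parallel.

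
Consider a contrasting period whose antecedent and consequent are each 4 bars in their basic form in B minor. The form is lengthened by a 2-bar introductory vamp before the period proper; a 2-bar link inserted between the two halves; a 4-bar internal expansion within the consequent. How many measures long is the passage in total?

Basic contrasting period: 4 + 4 = 8 bars.
8 (basic form) + 2 (introduction) + 2 (link) + 4 (internal expansion) = 16.

16 measures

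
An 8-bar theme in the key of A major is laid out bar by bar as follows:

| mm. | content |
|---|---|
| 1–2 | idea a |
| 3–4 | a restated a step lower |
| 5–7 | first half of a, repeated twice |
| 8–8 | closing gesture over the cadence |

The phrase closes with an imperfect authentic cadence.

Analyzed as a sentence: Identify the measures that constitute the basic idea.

measures 1–2

The presentation of a sentence is the basic idea (measures 1-2) plus its repetition (mm. 3-4); the basic idea is therefore measures 1–2.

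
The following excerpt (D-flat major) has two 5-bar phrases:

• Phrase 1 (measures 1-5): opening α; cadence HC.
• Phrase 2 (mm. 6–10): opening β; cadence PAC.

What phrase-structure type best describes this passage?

Phrase 1 ends with a half cadence (weaker) and phrase 2 with a perfect authentic cadence (stronger): antecedent + consequent = a period.
The two phrases open with different material (α / β), so the period is contrasting.

contrasting period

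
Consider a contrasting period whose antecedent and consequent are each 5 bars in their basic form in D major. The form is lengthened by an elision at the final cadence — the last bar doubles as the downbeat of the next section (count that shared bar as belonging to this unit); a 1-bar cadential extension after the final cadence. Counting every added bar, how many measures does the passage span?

Basic contrasting period: 5 + 5 = 10 bars.
10 (basic form) + 1 (cadential extension) = 11.
The elision shares a bar with the next section but does not change this unit's count.

11 measures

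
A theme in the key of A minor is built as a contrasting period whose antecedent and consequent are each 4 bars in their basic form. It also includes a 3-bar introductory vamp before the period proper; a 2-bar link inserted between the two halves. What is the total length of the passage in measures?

Basic contrasting period: 4 + 4 = 8 bars.
8 (basic form) + 3 (introduction) + 2 (link) = 13.

13 measures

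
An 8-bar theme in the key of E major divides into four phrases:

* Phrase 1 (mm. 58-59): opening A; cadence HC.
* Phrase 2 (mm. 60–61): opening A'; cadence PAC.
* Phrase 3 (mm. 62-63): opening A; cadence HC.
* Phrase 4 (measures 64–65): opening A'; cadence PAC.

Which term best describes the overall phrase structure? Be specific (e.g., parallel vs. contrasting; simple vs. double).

repeated period

The cadence pattern HC–PAC–HC–PAC is weak–strong twice, and phrases 3–4 restate phrases 1–2: a period heard twice, not a double period (which would end weakly at phrase 2).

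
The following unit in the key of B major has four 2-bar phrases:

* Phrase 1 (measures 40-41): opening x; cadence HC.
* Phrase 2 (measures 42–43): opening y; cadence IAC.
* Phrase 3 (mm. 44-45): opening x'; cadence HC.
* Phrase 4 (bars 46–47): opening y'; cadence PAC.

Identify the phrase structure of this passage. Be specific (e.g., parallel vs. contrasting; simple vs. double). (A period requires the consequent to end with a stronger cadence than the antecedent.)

Four phrases in two halves: the first half (bars 40-43) ends with an imperfect authentic cadence, the second (mm. 44-47) with a perfect authentic cadence — a large antecedent–consequent pair, i.e. a double period.
Phrase 3 begins with the same material as phrase 1, making it parallel.

parallel double period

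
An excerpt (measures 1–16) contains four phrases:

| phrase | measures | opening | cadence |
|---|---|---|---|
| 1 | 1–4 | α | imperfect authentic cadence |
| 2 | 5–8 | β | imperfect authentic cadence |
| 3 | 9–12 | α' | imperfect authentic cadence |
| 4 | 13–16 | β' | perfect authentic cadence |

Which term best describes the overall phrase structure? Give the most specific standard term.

parallel double period

Four phrases in two halves: the first half (mm. 1-8) ends with an imperfect authentic cadence, the second (mm. 9–16) with a perfect authentic cadence — a large antecedent–consequent pair, i.e. a double period.
Phrase 3 begins with the same material as phrase 1, making it parallel.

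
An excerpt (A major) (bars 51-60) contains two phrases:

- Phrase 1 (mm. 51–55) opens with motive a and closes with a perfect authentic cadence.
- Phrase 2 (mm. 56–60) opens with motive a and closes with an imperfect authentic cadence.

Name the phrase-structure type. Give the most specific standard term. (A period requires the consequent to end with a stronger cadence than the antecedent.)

phrase group

The second phrase closes with an imperfect authentic cadence, which is not stronger than the first phrase's perfect authentic cadence; without a weak→strong cadential pair there is no antecedent–consequent relationship, so this is a phrase group rather than a period.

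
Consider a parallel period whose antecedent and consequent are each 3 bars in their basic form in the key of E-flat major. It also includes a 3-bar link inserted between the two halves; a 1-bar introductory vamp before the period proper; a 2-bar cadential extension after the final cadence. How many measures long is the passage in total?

12 measures

Basic parallel period: 3 + 3 = 6 bars.
6 (basic form) + 3 (link) + 1 (introduction) + 2 (cadential extension) = 12.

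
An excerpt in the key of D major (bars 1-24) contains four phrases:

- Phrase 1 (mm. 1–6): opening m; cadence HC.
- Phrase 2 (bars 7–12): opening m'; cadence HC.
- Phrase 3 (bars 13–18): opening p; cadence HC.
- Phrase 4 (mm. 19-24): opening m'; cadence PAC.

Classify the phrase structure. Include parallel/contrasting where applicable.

Four phrases in two halves: the first half (measures 1–12) ends with a half cadence, the second (bars 13–24) with a perfect authentic cadence — a large antecedent–consequent pair, i.e. a double period.
Phrase 3 begins with different material from phrase 1, making it contrasting.

contrasting double period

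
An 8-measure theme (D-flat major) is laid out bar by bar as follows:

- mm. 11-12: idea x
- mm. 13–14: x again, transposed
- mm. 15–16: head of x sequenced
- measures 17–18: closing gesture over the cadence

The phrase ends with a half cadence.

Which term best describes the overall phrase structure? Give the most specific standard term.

sentence

Basic idea (measures 11–12) + its repetition (measures 13–14) form the presentation; fragmentation and cadence (measures 15–18) form the continuation — the 8-bar whole is a sentence.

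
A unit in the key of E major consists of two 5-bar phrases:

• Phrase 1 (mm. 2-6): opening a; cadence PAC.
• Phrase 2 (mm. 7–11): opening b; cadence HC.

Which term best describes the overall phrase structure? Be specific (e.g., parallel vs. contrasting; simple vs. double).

The second phrase closes with a half cadence, which is not stronger than the first phrase's perfect authentic cadence; without a weak→strong cadential pair there is no antecedent–consequent relationship, so this is a phrase group rather than a period.

phrase group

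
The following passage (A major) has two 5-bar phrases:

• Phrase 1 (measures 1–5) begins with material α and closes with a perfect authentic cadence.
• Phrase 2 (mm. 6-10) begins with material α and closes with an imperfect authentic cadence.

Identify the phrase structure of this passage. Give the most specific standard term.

The second phrase closes with an imperfect authentic cadence, which is not stronger than the first phrase's perfect authentic cadence; without a weak→strong cadential pair there is no antecedent–consequent relationship, so this is a phrase group rather than a period.

phrase group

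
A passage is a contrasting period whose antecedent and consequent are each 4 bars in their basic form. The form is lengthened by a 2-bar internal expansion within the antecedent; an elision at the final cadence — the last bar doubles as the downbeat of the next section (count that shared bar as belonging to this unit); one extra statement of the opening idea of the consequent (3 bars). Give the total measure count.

13 measures

Basic contrasting period: 4 + 4 = 8 bars.
8 (basic form) + 2 (internal expansion) + 3 (extra statement) = 13.
The elision shares a bar with the next section but does not change this unit's count.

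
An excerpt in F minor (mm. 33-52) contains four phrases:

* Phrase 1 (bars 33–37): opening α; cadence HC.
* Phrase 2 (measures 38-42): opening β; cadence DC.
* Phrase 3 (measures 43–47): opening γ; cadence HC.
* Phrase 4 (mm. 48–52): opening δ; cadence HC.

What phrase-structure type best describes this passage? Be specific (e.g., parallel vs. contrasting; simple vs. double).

Phrase 4 ends with a half cadence, no stronger than phrase 2's deceptive cadence, so the four phrases do not form a double period; nor do phrases 3–4 duplicate 1–2, so it is not a repeated period. With no phrase reaching a conclusive cadence, the passage is a phrase group.

phrase group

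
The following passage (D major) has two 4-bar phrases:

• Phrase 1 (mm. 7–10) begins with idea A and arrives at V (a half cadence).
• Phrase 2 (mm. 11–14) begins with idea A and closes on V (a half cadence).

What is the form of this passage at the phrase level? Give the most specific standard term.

repeated phrase

Both phrases have the same opening (A) and the same cadence (half cadence): the second is a restatement, not a consequent, so this is a repeated phrase rather than a period.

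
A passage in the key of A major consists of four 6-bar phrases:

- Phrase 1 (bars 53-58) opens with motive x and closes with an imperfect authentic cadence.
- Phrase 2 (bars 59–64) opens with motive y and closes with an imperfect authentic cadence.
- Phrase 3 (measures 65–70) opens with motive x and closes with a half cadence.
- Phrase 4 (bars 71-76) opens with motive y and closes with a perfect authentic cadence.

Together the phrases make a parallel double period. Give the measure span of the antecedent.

In a double period the first pair of phrases (ending imperfect authentic cadence) is the large antecedent and the second pair (ending perfect authentic cadence) is the large consequent; the antecedent is measures 53–64.

measures 53–64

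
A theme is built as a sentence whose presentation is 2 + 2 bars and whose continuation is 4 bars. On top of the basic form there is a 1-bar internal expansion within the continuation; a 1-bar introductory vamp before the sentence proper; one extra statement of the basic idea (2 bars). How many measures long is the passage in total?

Basic sentence: 2 + 2 + 4 = 8 bars.
8 (basic form) + 1 (internal expansion) + 1 (introduction) + 2 (extra statement) = 12.

12 measures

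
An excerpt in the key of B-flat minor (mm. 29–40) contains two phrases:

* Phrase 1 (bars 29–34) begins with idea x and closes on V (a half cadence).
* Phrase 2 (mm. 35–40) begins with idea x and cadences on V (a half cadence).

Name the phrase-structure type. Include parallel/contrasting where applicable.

repeated phrase

Both phrases have the same opening (x) and the same cadence (half cadence): the second is a restatement, not a consequent, so this is a repeated phrase rather than a period.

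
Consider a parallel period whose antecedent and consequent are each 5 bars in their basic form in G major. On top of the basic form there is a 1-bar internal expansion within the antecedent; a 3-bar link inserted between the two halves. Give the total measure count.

Basic parallel period: 5 + 5 = 10 bars.
10 (basic form) + 1 (internal expansion) + 3 (link) = 14.

14 measures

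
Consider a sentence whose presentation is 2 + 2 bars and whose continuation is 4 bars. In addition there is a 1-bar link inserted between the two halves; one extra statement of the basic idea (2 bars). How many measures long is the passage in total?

Basic sentence: 2 + 2 + 4 = 8 bars.
8 (basic form) + 1 (link) + 2 (extra statement) = 11.

11 measures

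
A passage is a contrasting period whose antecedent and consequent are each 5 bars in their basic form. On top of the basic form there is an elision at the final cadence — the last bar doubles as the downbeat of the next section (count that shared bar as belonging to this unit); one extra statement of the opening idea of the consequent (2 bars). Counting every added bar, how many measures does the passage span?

Basic contrasting period: 5 + 5 = 10 bars.
10 (basic form) + 2 (extra statement) = 12.
The elision shares a bar with the next section but does not change this unit's count.

12 measures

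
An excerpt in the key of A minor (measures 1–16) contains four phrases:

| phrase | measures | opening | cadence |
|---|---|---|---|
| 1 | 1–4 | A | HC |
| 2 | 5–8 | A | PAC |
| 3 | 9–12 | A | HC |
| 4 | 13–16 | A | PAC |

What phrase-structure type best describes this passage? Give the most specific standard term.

repeated period

The cadence pattern HC–PAC–HC–PAC is weak–strong twice, and phrases 3–4 restate phrases 1–2: a period heard twice, not a double period (which would end weakly at phrase 2).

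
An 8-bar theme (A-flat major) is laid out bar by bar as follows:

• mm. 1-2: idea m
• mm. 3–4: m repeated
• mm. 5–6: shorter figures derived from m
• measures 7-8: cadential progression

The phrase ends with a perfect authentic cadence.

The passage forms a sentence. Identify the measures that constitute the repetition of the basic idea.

The presentation of a sentence is the basic idea (mm. 1–2) plus its repetition (bars 3–4); the repetition of the basic idea is therefore bars 3-4.

measures 3–4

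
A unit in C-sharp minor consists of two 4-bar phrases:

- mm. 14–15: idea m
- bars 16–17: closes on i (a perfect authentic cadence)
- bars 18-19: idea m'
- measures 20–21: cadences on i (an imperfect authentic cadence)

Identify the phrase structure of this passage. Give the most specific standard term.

phrase group

The second phrase closes with an imperfect authentic cadence, which is not stronger than the first phrase's perfect authentic cadence; without a weak→strong cadential pair there is no antecedent–consequent relationship, so this is a phrase group rather than a period.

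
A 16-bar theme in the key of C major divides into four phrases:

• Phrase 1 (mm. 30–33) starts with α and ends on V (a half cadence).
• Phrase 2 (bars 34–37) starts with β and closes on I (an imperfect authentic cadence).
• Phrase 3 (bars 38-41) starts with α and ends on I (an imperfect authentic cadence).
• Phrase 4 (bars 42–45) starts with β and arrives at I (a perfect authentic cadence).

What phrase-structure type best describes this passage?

Four phrases in two halves: the first half (measures 30–37) ends with an imperfect authentic cadence, the second (mm. 38–45) with a perfect authentic cadence — a large antecedent–consequent pair, i.e. a double period.
Phrase 3 begins with the same material as phrase 1, making it parallel.

parallel double period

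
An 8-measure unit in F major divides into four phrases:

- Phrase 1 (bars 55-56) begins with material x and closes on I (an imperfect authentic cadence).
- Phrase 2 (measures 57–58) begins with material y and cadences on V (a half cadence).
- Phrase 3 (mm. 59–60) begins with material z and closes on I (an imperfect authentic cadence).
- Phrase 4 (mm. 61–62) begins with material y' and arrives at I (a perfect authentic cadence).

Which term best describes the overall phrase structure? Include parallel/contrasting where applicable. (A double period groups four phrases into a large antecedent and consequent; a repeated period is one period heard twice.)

Four phrases in two halves: the first half (measures 55-58) ends with a half cadence, the second (bars 59-62) with a perfect authentic cadence — a large antecedent–consequent pair, i.e. a double period.
Phrase 3 begins with different material from phrase 1, making it contrasting.

contrasting double period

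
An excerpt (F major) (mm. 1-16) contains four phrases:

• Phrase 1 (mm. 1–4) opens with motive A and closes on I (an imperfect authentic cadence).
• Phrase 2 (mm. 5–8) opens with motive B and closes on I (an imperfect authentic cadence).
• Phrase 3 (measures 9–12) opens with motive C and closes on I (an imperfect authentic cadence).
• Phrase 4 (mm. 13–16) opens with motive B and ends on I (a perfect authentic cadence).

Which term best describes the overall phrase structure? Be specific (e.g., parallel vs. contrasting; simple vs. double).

Four phrases in two halves: the first half (bars 1-8) ends with an imperfect authentic cadence, the second (bars 9–16) with a perfect authentic cadence — a large antecedent–consequent pair, i.e. a double period.
Phrase 3 begins with different material from phrase 1, making it contrasting.

contrasting double period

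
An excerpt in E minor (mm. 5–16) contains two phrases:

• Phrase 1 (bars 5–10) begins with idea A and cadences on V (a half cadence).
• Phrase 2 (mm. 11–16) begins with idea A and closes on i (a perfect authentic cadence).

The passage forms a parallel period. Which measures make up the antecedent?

measures 5–10

The phrase ending with the weaker cadence (half cadence) is the antecedent; the one ending more conclusively (perfect authentic cadence) is the consequent. The antecedent is measures 5–10.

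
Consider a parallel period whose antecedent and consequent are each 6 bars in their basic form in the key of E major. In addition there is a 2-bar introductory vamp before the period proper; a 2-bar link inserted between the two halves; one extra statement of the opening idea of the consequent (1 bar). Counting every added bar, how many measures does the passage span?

17 measures

Basic parallel period: 6 + 6 = 12 bars.
12 (basic form) + 2 (introduction) + 2 (link) + 1 (extra statement) = 17.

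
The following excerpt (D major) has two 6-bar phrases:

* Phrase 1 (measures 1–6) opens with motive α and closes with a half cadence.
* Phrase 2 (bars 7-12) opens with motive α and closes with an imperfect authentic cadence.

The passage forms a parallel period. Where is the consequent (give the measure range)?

measures 7–12

The antecedent is the phrase ending with the weaker cadence (half cadence, phrase 1) and the consequent the one ending more conclusively (imperfect authentic cadence, phrase 2); the consequent is bars 7-12.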